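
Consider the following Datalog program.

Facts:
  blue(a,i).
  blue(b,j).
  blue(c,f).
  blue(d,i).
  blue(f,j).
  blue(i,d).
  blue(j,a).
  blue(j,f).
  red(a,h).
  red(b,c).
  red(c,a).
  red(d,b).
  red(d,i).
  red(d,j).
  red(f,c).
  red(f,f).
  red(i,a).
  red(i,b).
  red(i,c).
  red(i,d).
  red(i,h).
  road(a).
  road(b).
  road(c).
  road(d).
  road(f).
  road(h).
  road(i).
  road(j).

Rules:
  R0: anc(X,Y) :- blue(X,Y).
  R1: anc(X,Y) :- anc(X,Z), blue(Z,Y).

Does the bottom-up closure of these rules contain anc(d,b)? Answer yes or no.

no

round 1: derive anc(a,i) via R0 from blue(a,i)
round 1: derive anc(b,j) via R0 from blue(b,j)
round 1: derive anc(c,f) via R0 from blue(c,f)
round 1: derive anc(d,i) via R0 from blue(d,i)
round 1: derive anc(f,j) via R0 from blue(f,j)
round 1: derive anc(i,d) via R0 from blue(i,d)
round 1: derive anc(j,a) via R0 from blue(j,a)
round 1: derive anc(j,f) via R0 from blue(j,f)
round 2: derive anc(a,d) via R1 from anc(a,i), blue(i,d)
round 2: derive anc(b,a) via R1 from anc(b,j), blue(j,a)
round 2: derive anc(b,f) via R1 from anc(b,j), blue(j,f)
round 2: derive anc(c,j) via R1 from anc(c,f), blue(f,j)
round 2: derive anc(d,d) via R1 from anc(d,i), blue(i,d)
round 2: derive anc(f,a) via R1 from anc(f,j), blue(j,a)
round 2: derive anc(f,f) via R1 from anc(f,j), blue(j,f)
round 2: derive anc(i,i) via R1 from anc(i,d), blue(d,i)
round 2: derive anc(j,i) via R1 from anc(j,a), blue(a,i)
round 2: derive anc(j,j) via R1 from anc(j,f), blue(f,j)
round 3: derive anc(b,i) via R1 from anc(b,a), blue(a,i)
round 3: derive anc(c,a) via R1 from anc(c,j), blue(j,a)
round 3: derive anc(f,i) via R1 from anc(f,a), blue(a,i)
round 3: derive anc(j,d) via R1 from anc(j,i), blue(i,d)
round 4: derive anc(b,d) via R1 from anc(b,i), blue(i,d)
round 4: derive anc(c,i) via R1 from anc(c,a), blue(a,i)
round 4: derive anc(f,d) via R1 from anc(f,i), blue(i,d)
round 5: derive anc(c,d) via R1 from anc(c,i), blue(i,d)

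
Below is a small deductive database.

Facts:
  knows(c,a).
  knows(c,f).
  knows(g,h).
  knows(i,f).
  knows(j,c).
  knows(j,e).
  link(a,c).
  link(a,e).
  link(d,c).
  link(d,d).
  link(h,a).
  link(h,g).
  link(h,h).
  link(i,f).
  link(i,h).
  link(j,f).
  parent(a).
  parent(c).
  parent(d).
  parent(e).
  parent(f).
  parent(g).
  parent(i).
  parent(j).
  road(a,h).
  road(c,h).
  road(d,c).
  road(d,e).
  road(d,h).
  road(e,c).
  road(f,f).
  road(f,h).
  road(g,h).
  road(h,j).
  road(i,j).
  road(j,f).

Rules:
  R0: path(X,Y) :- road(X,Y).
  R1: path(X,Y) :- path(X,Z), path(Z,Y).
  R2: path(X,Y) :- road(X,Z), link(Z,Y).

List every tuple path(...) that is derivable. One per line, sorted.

round 1: derive path(a,h) via R0 from road(a,h)
round 1: derive path(c,h) via R0 from road(c,h)
round 1: derive path(d,c) via R0 from road(d,c)
round 1: derive path(d,e) via R0 from road(d,e)
round 1: derive path(d,h) via R0 from road(d,h)
round 1: derive path(e,c) via R0 from road(e,c)
round 1: derive path(f,f) via R0 from road(f,f)
round 1: derive path(f,h) via R0 from road(f,h)
round 1: derive path(g,h) via R0 from road(g,h)
round 1: derive path(h,j) via R0 from road(h,j)
round 1: derive path(i,j) via R0 from road(i,j)
round 1: derive path(j,f) via R0 from road(j,f)
round 1: derive path(a,a) via R2 from road(a,h), link(h,a)
round 1: derive path(a,g) via R2 from road(a,h), link(h,g)
round 1: derive path(c,a) via R2 from road(c,h), link(h,a)
round 1: derive path(c,g) via R2 from road(c,h), link(h,g)
round 1: derive path(d,a) via R2 from road(d,h), link(h,a)
round 1: derive path(d,g) via R2 from road(d,h), link(h,g)
round 1: derive path(f,a) via R2 from road(f,h), link(h,a)
round 1: derive path(f,g) via R2 from road(f,h), link(h,g)
round 1: derive path(g,a) via R2 from road(g,h), link(h,a)
round 1: derive path(g,g) via R2 from road(g,h), link(h,g)
round 1: derive path(h,f) via R2 from road(h,j), link(j,f)
round 1: derive path(i,f) via R2 from road(i,j), link(j,f)
round 2: derive path(a,f) via R1 from path(a,h), path(h,f)
round 2: derive path(a,j) via R1 from path(a,h), path(h,j)
round 2: derive path(c,f) via R1 from path(c,h), path(h,f)
round 2: derive path(c,j) via R1 from path(c,h), path(h,j)
round 2: derive path(d,f) via R1 from path(d,h), path(h,f)
round 2: derive path(d,j) via R1 from path(d,h), path(h,j)
round 2: derive path(e,a) via R1 from path(e,c), path(c,a)
round 2: derive path(e,g) via R1 from path(e,c), path(c,g)
round 2: derive path(e,h) via R1 from path(e,c), path(c,h)
round 2: derive path(f,j) via R1 from path(f,h), path(h,j)
round 2: derive path(g,f) via R1 from path(g,h), path(h,f)
round 2: derive path(g,j) via R1 from path(g,h), path(h,j)
round 2: derive path(h,a) via R1 from path(h,f), path(f,a)
round 2: derive path(h,g) via R1 from path(h,f), path(f,g)
round 2: derive path(h,h) via R1 from path(h,f), path(f,h)
round 2: derive path(i,a) via R1 from path(i,f), path(f,a)
round 2: derive path(i,g) via R1 from path(i,f), path(f,g)
round 2: derive path(i,h) via R1 from path(i,f), path(f,h)
round 2: derive path(j,a) via R1 from path(j,f), path(f,a)
round 2: derive path(j,g) via R1 from path(j,f), path(f,g)
round 2: derive path(j,h) via R1 from path(j,f), path(f,h)
round 3: derive path(e,f) via R1 from path(e,a), path(a,f)
round 3: derive path(e,j) via R1 from path(e,a), path(a,j)
round 3: derive path(j,j) via R1 from path(j,a), path(a,j)

path(a,a)
path(a,f)
path(a,g)
path(a,h)
path(a,j)
path(c,a)
path(c,f)
path(c,g)
path(c,h)
path(c,j)
path(d,a)
path(d,c)
path(d,e)
path(d,f)
path(d,g)
path(d,h)
path(d,j)
path(e,a)
path(e,c)
path(e,f)
path(e,g)
path(e,h)
path(e,j)
path(f,a)
path(f,f)
path(f,g)
path(f,h)
path(f,j)
path(g,a)
path(g,f)
path(g,g)
path(g,h)
path(g,j)
path(h,a)
path(h,f)
path(h,g)
path(h,h)
path(h,j)
path(i,a)
path(i,f)
path(i,g)
path(i,h)
path(i,j)
path(j,a)
path(j,f)
path(j,g)
path(j,h)
path(j,j)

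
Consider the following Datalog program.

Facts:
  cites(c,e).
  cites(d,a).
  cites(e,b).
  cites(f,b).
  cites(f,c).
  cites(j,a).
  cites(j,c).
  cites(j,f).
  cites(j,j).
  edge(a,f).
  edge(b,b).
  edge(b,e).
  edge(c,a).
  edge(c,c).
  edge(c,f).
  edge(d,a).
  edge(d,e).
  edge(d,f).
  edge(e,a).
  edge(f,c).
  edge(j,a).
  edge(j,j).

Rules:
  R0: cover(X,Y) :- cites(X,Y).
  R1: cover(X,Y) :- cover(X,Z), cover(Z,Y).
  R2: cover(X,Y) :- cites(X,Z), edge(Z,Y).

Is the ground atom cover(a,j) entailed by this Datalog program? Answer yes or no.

no

round 1: derive cover(c,e) via R0 from cites(c,e)
round 1: derive cover(d,a) via R0 from cites(d,a)
round 1: derive cover(e,b) via R0 from cites(e,b)
round 1: derive cover(f,b) via R0 from cites(f,b)
round 1: derive cover(f,c) via R0 from cites(f,c)
round 1: derive cover(j,a) via R0 from cites(j,a)
round 1: derive cover(j,c) via R0 from cites(j,c)
round 1: derive cover(j,f) via R0 from cites(j,f)
round 1: derive cover(j,j) via R0 from cites(j,j)
round 1: derive cover(c,a) via R2 from cites(c,e), edge(e,a)
round 1: derive cover(d,f) via R2 from cites(d,a), edge(a,f)
round 1: derive cover(e,e) via R2 from cites(e,b), edge(b,e)
round 1: derive cover(f,a) via R2 from cites(f,c), edge(c,a)
round 1: derive cover(f,e) via R2 from cites(f,b), edge(b,e)
round 1: derive cover(f,f) via R2 from cites(f,c), edge(c,f)
round 2: derive cover(c,b) via R1 from cover(c,e), cover(e,b)
round 2: derive cover(d,b) via R1 from cover(d,f), cover(f,b)
round 2: derive cover(d,c) via R1 from cover(d,f), cover(f,c)
round 2: derive cover(d,e) via R1 from cover(d,f), cover(f,e)
round 2: derive cover(j,b) via R1 from cover(j,f), cover(f,b)
round 2: derive cover(j,e) via R1 from cover(j,c), cover(c,e)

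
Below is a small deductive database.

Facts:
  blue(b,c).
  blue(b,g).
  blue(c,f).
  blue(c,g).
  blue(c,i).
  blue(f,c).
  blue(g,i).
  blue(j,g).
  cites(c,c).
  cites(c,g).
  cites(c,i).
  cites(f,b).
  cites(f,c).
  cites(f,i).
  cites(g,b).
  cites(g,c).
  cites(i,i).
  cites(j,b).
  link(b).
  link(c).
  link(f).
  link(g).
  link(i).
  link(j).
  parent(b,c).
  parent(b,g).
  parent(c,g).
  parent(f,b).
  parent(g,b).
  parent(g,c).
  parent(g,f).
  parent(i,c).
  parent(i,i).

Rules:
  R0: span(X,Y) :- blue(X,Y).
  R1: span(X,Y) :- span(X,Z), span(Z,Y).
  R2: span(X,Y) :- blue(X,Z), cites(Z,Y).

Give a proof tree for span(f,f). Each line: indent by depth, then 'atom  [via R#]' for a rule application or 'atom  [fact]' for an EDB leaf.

round 1: derive span(b,c) via R0 from blue(b,c)
round 1: derive span(b,g) via R0 from blue(b,g)
round 1: derive span(c,f) via R0 from blue(c,f)
round 1: derive span(c,g) via R0 from blue(c,g)
round 1: derive span(c,i) via R0 from blue(c,i)
round 1: derive span(f,c) via R0 from blue(f,c)
round 1: derive span(g,i) via R0 from blue(g,i)
round 1: derive span(j,g) via R0 from blue(j,g)
round 1: derive span(b,b) via R2 from blue(b,g), cites(g,b)
round 1: derive span(b,i) via R2 from blue(b,c), cites(c,i)
round 1: derive span(c,b) via R2 from blue(c,f), cites(f,b)
round 1: derive span(c,c) via R2 from blue(c,f), cites(f,c)
round 1: derive span(f,g) via R2 from blue(f,c), cites(c,g)
round 1: derive span(f,i) via R2 from blue(f,c), cites(c,i)
round 1: derive span(j,b) via R2 from blue(j,g), cites(g,b)
round 1: derive span(j,c) via R2 from blue(j,g), cites(g,c)
round 2: derive span(b,f) via R1 from span(b,c), span(c,f)
round 2: derive span(f,b) via R1 from span(f,c), span(c,b)
round 2: derive span(f,f) via R1 from span(f,c), span(c,f)
round 2: derive span(j,f) via R1 from span(j,c), span(c,f)
round 2: derive span(j,i) via R1 from span(j,b), span(b,i)

span(f,f)  [via R1]
  span(f,c)  [via R0]
    blue(f,c)  [fact]
  span(c,f)  [via R0]
    blue(c,f)  [fact]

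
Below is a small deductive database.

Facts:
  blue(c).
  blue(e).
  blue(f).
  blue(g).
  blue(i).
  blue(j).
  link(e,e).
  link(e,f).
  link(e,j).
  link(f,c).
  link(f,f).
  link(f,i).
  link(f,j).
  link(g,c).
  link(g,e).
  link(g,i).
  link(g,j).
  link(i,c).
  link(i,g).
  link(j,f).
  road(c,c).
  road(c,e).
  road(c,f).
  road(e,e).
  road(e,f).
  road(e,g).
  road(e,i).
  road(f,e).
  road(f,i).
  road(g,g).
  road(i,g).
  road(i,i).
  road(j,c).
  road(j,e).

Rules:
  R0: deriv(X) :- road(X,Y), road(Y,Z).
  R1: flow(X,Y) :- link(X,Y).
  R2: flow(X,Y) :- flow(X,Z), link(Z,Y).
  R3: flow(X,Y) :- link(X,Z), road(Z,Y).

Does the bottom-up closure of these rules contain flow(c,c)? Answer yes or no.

no

round 1: derive flow(e,e) via R1 from link(e,e)
round 1: derive flow(e,f) via R1 from link(e,f)
round 1: derive flow(e,j) via R1 from link(e,j)
round 1: derive flow(f,c) via R1 from link(f,c)
round 1: derive flow(f,f) via R1 from link(f,f)
round 1: derive flow(f,i) via R1 from link(f,i)
round 1: derive flow(f,j) via R1 from link(f,j)
round 1: derive flow(g,c) via R1 from link(g,c)
round 1: derive flow(g,e) via R1 from link(g,e)
round 1: derive flow(g,i) via R1 from link(g,i)
round 1: derive flow(g,j) via R1 from link(g,j)
round 1: derive flow(i,c) via R1 from link(i,c)
round 1: derive flow(i,g) via R1 from link(i,g)
round 1: derive flow(j,f) via R1 from link(j,f)
round 1: derive flow(e,c) via R3 from link(e,j), road(j,c)
round 1: derive flow(e,g) via R3 from link(e,e), road(e,g)
round 1: derive flow(e,i) via R3 from link(e,e), road(e,i)
round 1: derive flow(f,e) via R3 from link(f,c), road(c,e)
round 1: derive flow(f,g) via R3 from link(f,i), road(i,g)
round 1: derive flow(g,f) via R3 from link(g,c), road(c,f)
round 1: derive flow(g,g) via R3 from link(g,e), road(e,g)
round 1: derive flow(i,e) via R3 from link(i,c), road(c,e)
round 1: derive flow(i,f) via R3 from link(i,c), road(c,f)
round 1: derive flow(j,e) via R3 from link(j,f), road(f,e)
round 1: derive flow(j,i) via R3 from link(j,f), road(f,i)
round 2: derive flow(i,i) via R2 from flow(i,f), link(f,i)
round 2: derive flow(i,j) via R2 from flow(i,e), link(e,j)
round 2: derive flow(j,c) via R2 from flow(j,f), link(f,c)
round 2: derive flow(j,g) via R2 from flow(j,i), link(i,g)
round 2: derive flow(j,j) via R2 from flow(j,e), link(e,j)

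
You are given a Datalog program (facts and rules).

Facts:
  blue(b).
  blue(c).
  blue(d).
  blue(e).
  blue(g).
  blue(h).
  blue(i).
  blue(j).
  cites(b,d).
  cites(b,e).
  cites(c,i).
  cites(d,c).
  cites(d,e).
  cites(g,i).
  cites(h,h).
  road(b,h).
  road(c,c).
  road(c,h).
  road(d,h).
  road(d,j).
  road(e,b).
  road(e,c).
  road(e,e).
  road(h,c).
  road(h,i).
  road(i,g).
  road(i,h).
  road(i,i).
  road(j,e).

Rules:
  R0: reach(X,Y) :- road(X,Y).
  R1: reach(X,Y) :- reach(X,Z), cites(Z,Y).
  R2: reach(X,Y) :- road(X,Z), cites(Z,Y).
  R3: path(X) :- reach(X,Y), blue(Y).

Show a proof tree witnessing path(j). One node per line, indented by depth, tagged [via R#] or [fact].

round 1: derive reach(b,h) via R0 from road(b,h)
round 1: derive reach(c,c) via R0 from road(c,c)
round 1: derive reach(c,h) via R0 from road(c,h)
round 1: derive reach(d,h) via R0 from road(d,h)
round 1: derive reach(d,j) via R0 from road(d,j)
round 1: derive reach(e,b) via R0 from road(e,b)
round 1: derive reach(e,c) via R0 from road(e,c)
round 1: derive reach(e,e) via R0 from road(e,e)
round 1: derive reach(h,c) via R0 from road(h,c)
round 1: derive reach(h,i) via R0 from road(h,i)
round 1: derive reach(i,g) via R0 from road(i,g)
round 1: derive reach(i,h) via R0 from road(i,h)
round 1: derive reach(i,i) via R0 from road(i,i)
round 1: derive reach(j,e) via R0 from road(j,e)
round 1: derive reach(c,i) via R2 from road(c,c), cites(c,i)
round 1: derive reach(e,d) via R2 from road(e,b), cites(b,d)
round 1: derive reach(e,i) via R2 from road(e,c), cites(c,i)
round 2: derive path(b) via R3 from reach(b,h), blue(h)
round 2: derive path(c) via R3 from reach(c,c), blue(c)
round 2: derive path(d) via R3 from reach(d,h), blue(h)
round 2: derive path(e) via R3 from reach(e,b), blue(b)
round 2: derive path(h) via R3 from reach(h,c), blue(c)
round 2: derive path(i) via R3 from reach(i,g), blue(g)
round 2: derive path(j) via R3 from reach(j,e), blue(e)

path(j)  [via R3]
  reach(j,e)  [via R0]
    road(j,e)  [fact]
  blue(e)  [fact]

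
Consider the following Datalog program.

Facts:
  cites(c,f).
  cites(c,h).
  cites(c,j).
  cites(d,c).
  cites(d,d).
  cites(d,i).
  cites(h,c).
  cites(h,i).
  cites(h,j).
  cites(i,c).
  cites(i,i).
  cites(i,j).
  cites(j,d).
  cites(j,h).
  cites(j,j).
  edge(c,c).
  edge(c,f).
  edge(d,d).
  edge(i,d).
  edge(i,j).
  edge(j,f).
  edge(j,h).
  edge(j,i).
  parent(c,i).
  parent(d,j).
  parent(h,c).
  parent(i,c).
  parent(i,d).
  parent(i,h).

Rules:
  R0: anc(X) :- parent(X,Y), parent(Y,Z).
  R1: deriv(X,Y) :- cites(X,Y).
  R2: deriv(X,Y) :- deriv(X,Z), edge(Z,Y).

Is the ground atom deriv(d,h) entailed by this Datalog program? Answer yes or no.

round 1: derive deriv(c,f) via R1 from cites(c,f)
round 1: derive deriv(c,h) via R1 from cites(c,h)
round 1: derive deriv(c,j) via R1 from cites(c,j)
round 1: derive deriv(d,c) via R1 from cites(d,c)
round 1: derive deriv(d,d) via R1 from cites(d,d)
round 1: derive deriv(d,i) via R1 from cites(d,i)
round 1: derive deriv(h,c) via R1 from cites(h,c)
round 1: derive deriv(h,i) via R1 from cites(h,i)
round 1: derive deriv(h,j) via R1 from cites(h,j)
round 1: derive deriv(i,c) via R1 from cites(i,c)
round 1: derive deriv(i,i) via R1 from cites(i,i)
round 1: derive deriv(i,j) via R1 from cites(i,j)
round 1: derive deriv(j,d) via R1 from cites(j,d)
round 1: derive deriv(j,h) via R1 from cites(j,h)
round 1: derive deriv(j,j) via R1 from cites(j,j)
round 2: derive deriv(c,i) via R2 from deriv(c,j), edge(j,i)
round 2: derive deriv(d,f) via R2 from deriv(d,c), edge(c,f)
round 2: derive deriv(d,j) via R2 from deriv(d,i), edge(i,j)
round 2: derive deriv(h,d) via R2 from deriv(h,i), edge(i,d)
round 2: derive deriv(h,f) via R2 from deriv(h,c), edge(c,f)
round 2: derive deriv(h,h) via R2 from deriv(h,j), edge(j,h)
round 2: derive deriv(i,d) via R2 from deriv(i,i), edge(i,d)
round 2: derive deriv(i,f) via R2 from deriv(i,c), edge(c,f)
round 2: derive deriv(i,h) via R2 from deriv(i,j), edge(j,h)
round 2: derive deriv(j,f) via R2 from deriv(j,j), edge(j,f)
round 2: derive deriv(j,i) via R2 from deriv(j,j), edge(j,i)
round 3: derive deriv(c,d) via R2 from deriv(c,i), edge(i,d)
round 3: derive deriv(d,h) via R2 from deriv(d,j), edge(j,h)

yes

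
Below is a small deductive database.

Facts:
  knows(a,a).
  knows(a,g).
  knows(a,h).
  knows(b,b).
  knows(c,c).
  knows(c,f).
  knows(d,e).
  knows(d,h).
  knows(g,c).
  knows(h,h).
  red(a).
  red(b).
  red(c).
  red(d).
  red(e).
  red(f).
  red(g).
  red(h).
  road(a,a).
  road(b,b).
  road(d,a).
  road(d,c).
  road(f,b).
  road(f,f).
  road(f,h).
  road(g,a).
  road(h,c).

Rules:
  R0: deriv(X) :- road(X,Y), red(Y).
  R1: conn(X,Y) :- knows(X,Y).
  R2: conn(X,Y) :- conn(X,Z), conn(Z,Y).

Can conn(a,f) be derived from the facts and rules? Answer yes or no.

yes

round 1: derive conn(a,a) via R1 from knows(a,a)
round 1: derive conn(a,g) via R1 from knows(a,g)
round 1: derive conn(a,h) via R1 from knows(a,h)
round 1: derive conn(b,b) via R1 from knows(b,b)
round 1: derive conn(c,c) via R1 from knows(c,c)
round 1: derive conn(c,f) via R1 from knows(c,f)
round 1: derive conn(d,e) via R1 from knows(d,e)
round 1: derive conn(d,h) via R1 from knows(d,h)
round 1: derive conn(g,c) via R1 from knows(g,c)
round 1: derive conn(h,h) via R1 from knows(h,h)
round 2: derive conn(a,c) via R2 from conn(a,g), conn(g,c)
round 2: derive conn(g,f) via R2 from conn(g,c), conn(c,f)
round 3: derive conn(a,f) via R2 from conn(a,c), conn(c,f)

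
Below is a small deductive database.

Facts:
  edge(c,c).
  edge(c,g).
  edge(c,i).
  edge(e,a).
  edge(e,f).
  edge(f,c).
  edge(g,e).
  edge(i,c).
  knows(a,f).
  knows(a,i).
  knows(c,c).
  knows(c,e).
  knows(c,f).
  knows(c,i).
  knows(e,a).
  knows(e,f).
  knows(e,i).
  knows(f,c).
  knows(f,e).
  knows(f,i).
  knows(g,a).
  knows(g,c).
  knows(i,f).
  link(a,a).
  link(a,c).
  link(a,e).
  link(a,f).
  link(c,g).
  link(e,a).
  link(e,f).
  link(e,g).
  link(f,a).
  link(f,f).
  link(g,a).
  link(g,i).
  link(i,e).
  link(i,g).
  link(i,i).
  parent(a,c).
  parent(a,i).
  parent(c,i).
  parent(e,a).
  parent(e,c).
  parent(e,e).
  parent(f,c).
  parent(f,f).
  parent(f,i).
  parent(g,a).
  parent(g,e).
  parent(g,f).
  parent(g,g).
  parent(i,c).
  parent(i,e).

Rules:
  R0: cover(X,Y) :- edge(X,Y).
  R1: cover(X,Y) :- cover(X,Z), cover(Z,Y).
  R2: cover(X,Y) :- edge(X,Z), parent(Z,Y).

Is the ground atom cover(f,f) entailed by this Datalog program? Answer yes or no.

round 1: derive cover(c,c) via R0 from edge(c,c)
round 1: derive cover(c,g) via R0 from edge(c,g)
round 1: derive cover(c,i) via R0 from edge(c,i)
round 1: derive cover(e,a) via R0 from edge(e,a)
round 1: derive cover(e,f) via R0 from edge(e,f)
round 1: derive cover(f,c) via R0 from edge(f,c)
round 1: derive cover(g,e) via R0 from edge(g,e)
round 1: derive cover(i,c) via R0 from edge(i,c)
round 1: derive cover(c,a) via R2 from edge(c,g), parent(g,a)
round 1: derive cover(c,e) via R2 from edge(c,g), parent(g,e)
round 1: derive cover(c,f) via R2 from edge(c,g), parent(g,f)
round 1: derive cover(e,c) via R2 from edge(e,a), parent(a,c)
round 1: derive cover(e,i) via R2 from edge(e,a), parent(a,i)
round 1: derive cover(f,i) via R2 from edge(f,c), parent(c,i)
round 1: derive cover(g,a) via R2 from edge(g,e), parent(e,a)
round 1: derive cover(g,c) via R2 from edge(g,e), parent(e,c)
round 1: derive cover(i,i) via R2 from edge(i,c), parent(c,i)
round 2: derive cover(e,e) via R1 from cover(e,c), cover(c,e)
round 2: derive cover(e,g) via R1 from cover(e,c), cover(c,g)
round 2: derive cover(f,a) via R1 from cover(f,c), cover(c,a)
round 2: derive cover(f,e) via R1 from cover(f,c), cover(c,e)
round 2: derive cover(f,f) via R1 from cover(f,c), cover(c,f)
round 2: derive cover(f,g) via R1 from cover(f,c), cover(c,g)
round 2: derive cover(g,f) via R1 from cover(g,c), cover(c,f)
round 2: derive cover(g,g) via R1 from cover(g,c), cover(c,g)
round 2: derive cover(g,i) via R1 from cover(g,c), cover(c,i)
round 2: derive cover(i,a) via R1 from cover(i,c), cover(c,a)
round 2: derive cover(i,e) via R1 from cover(i,c), cover(c,e)
round 2: derive cover(i,f) via R1 from cover(i,c), cover(c,f)
round 2: derive cover(i,g) via R1 from cover(i,c), cover(c,g)

yes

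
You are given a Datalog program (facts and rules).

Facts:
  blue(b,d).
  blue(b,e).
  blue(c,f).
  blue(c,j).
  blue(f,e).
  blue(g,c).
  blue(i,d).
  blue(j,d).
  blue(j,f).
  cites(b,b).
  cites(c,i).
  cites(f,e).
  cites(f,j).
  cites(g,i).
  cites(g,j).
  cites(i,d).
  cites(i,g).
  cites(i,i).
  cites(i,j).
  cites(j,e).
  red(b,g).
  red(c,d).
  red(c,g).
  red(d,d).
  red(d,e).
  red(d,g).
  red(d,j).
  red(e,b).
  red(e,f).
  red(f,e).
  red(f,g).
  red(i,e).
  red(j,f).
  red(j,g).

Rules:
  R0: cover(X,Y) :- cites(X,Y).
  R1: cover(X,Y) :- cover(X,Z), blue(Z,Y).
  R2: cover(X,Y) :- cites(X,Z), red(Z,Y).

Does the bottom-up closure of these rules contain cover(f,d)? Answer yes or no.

round 1: derive cover(b,b) via R0 from cites(b,b)
round 1: derive cover(c,i) via R0 from cites(c,i)
round 1: derive cover(f,e) via R0 from cites(f,e)
round 1: derive cover(f,j) via R0 from cites(f,j)
round 1: derive cover(g,i) via R0 from cites(g,i)
round 1: derive cover(g,j) via R0 from cites(g,j)
round 1: derive cover(i,d) via R0 from cites(i,d)
round 1: derive cover(i,g) via R0 from cites(i,g)
round 1: derive cover(i,i) via R0 from cites(i,i)
round 1: derive cover(i,j) via R0 from cites(i,j)
round 1: derive cover(j,e) via R0 from cites(j,e)
round 1: derive cover(b,g) via R2 from cites(b,b), red(b,g)
round 1: derive cover(c,e) via R2 from cites(c,i), red(i,e)
round 1: derive cover(f,b) via R2 from cites(f,e), red(e,b)
round 1: derive cover(f,f) via R2 from cites(f,e), red(e,f)
round 1: derive cover(f,g) via R2 from cites(f,j), red(j,g)
round 1: derive cover(g,e) via R2 from cites(g,i), red(i,e)
round 1: derive cover(g,f) via R2 from cites(g,j), red(j,f)
round 1: derive cover(g,g) via R2 from cites(g,j), red(j,g)
round 1: derive cover(i,e) via R2 from cites(i,d), red(d,e)
round 1: derive cover(i,f) via R2 from cites(i,j), red(j,f)
round 1: derive cover(j,b) via R2 from cites(j,e), red(e,b)
round 1: derive cover(j,f) via R2 from cites(j,e), red(e,f)
round 2: derive cover(b,c) via R1 from cover(b,g), blue(g,c)
round 2: derive cover(b,d) via R1 from cover(b,b), blue(b,d)
round 2: derive cover(b,e) via R1 from cover(b,b), blue(b,e)
round 2: derive cover(c,d) via R1 from cover(c,i), blue(i,d)
round 2: derive cover(f,c) via R1 from cover(f,g), blue(g,c)
round 2: derive cover(f,d) via R1 from cover(f,b), blue(b,d)
round 2: derive cover(g,c) via R1 from cover(g,g), blue(g,c)
round 2: derive cover(g,d) via R1 from cover(g,i), blue(i,d)
round 2: derive cover(i,c) via R1 from cover(i,g), blue(g,c)
round 2: derive cover(j,d) via R1 from cover(j,b), blue(b,d)
round 3: derive cover(b,f) via R1 from cover(b,c), blue(c,f)
round 3: derive cover(b,j) via R1 from cover(b,c), blue(c,j)

yes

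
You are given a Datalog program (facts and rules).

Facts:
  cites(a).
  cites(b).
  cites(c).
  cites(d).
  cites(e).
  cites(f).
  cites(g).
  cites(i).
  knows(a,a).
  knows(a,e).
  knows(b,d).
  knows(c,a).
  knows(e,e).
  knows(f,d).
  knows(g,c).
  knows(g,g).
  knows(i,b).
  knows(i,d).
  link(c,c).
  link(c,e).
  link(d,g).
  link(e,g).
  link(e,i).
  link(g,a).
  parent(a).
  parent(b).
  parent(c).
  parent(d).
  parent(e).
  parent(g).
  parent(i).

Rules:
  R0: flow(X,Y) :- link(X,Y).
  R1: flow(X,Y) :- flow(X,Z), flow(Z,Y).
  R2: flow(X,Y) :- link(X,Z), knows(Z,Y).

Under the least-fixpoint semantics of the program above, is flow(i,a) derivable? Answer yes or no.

no

round 1: derive flow(c,c) via R0 from link(c,c)
round 1: derive flow(c,e) via R0 from link(c,e)
round 1: derive flow(d,g) via R0 from link(d,g)
round 1: derive flow(e,g) via R0 from link(e,g)
round 1: derive flow(e,i) via R0 from link(e,i)
round 1: derive flow(g,a) via R0 from link(g,a)
round 1: derive flow(c,a) via R2 from link(c,c), knows(c,a)
round 1: derive flow(d,c) via R2 from link(d,g), knows(g,c)
round 1: derive flow(e,b) via R2 from link(e,i), knows(i,b)
round 1: derive flow(e,c) via R2 from link(e,g), knows(g,c)
round 1: derive flow(e,d) via R2 from link(e,i), knows(i,d)
round 1: derive flow(g,e) via R2 from link(g,a), knows(a,e)
round 2: derive flow(c,b) via R1 from flow(c,e), flow(e,b)
round 2: derive flow(c,d) via R1 from flow(c,e), flow(e,d)
round 2: derive flow(c,g) via R1 from flow(c,e), flow(e,g)
round 2: derive flow(c,i) via R1 from flow(c,e), flow(e,i)
round 2: derive flow(d,a) via R1 from flow(d,c), flow(c,a)
round 2: derive flow(d,e) via R1 from flow(d,c), flow(c,e)
round 2: derive flow(e,a) via R1 from flow(e,c), flow(c,a)
round 2: derive flow(e,e) via R1 from flow(e,c), flow(c,e)
round 2: derive flow(g,b) via R1 from flow(g,e), flow(e,b)
round 2: derive flow(g,c) via R1 from flow(g,e), flow(e,c)
round 2: derive flow(g,d) via R1 from flow(g,e), flow(e,d)
round 2: derive flow(g,g) via R1 from flow(g,e), flow(e,g)
round 2: derive flow(g,i) via R1 from flow(g,e), flow(e,i)
round 3: derive flow(d,b) via R1 from flow(d,c), flow(c,b)
round 3: derive flow(d,d) via R1 from flow(d,c), flow(c,d)
round 3: derive flow(d,i) via R1 from flow(d,c), flow(c,i)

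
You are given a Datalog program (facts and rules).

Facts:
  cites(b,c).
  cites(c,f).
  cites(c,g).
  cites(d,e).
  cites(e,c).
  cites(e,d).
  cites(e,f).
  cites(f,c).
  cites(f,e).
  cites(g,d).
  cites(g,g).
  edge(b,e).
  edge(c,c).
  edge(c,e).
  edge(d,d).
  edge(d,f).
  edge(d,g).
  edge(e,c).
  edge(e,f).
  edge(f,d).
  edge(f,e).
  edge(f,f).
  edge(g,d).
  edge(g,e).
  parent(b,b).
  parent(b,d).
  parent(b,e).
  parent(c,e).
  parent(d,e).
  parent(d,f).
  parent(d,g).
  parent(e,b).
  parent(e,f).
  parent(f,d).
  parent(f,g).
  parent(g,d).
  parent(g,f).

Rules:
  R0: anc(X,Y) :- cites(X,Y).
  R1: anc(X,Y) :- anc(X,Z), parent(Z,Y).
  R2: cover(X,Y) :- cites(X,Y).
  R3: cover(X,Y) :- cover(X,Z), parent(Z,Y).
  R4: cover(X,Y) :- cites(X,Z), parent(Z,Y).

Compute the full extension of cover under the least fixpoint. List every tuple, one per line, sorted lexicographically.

cover(b,b)
cover(b,c)
cover(b,d)
cover(b,e)
cover(b,f)
cover(b,g)
cover(c,b)
cover(c,d)
cover(c,e)
cover(c,f)
cover(c,g)
cover(d,b)
cover(d,d)
cover(d,e)
cover(d,f)
cover(d,g)
cover(e,b)
cover(e,c)
cover(e,d)
cover(e,e)
cover(e,f)
cover(e,g)
cover(f,b)
cover(f,c)
cover(f,d)
cover(f,e)
cover(f,f)
cover(f,g)
cover(g,b)
cover(g,d)
cover(g,e)
cover(g,f)
cover(g,g)

round 1: derive cover(b,c) via R2 from cites(b,c)
round 1: derive cover(c,f) via R2 from cites(c,f)
round 1: derive cover(c,g) via R2 from cites(c,g)
round 1: derive cover(d,e) via R2 from cites(d,e)
round 1: derive cover(e,c) via R2 from cites(e,c)
round 1: derive cover(e,d) via R2 from cites(e,d)
round 1: derive cover(e,f) via R2 from cites(e,f)
round 1: derive cover(f,c) via R2 from cites(f,c)
round 1: derive cover(f,e) via R2 from cites(f,e)
round 1: derive cover(g,d) via R2 from cites(g,d)
round 1: derive cover(g,g) via R2 from cites(g,g)
round 1: derive cover(b,e) via R4 from cites(b,c), parent(c,e)
round 1: derive cover(c,d) via R4 from cites(c,f), parent(f,d)
round 1: derive cover(d,b) via R4 from cites(d,e), parent(e,b)
round 1: derive cover(d,f) via R4 from cites(d,e), parent(e,f)
round 1: derive cover(e,e) via R4 from cites(e,c), parent(c,e)
round 1: derive cover(e,g) via R4 from cites(e,d), parent(d,g)
round 1: derive cover(f,b) via R4 from cites(f,e), parent(e,b)
round 1: derive cover(f,f) via R4 from cites(f,e), parent(e,f)
round 1: derive cover(g,e) via R4 from cites(g,d), parent(d,e)
round 1: derive cover(g,f) via R4 from cites(g,d), parent(d,f)
round 2: derive cover(b,b) via R3 from cover(b,e), parent(e,b)
round 2: derive cover(b,f) via R3 from cover(b,e), parent(e,f)
round 2: derive cover(c,e) via R3 from cover(c,d), parent(d,e)
round 2: derive cover(d,d) via R3 from cover(d,b), parent(b,d)
round 2: derive cover(d,g) via R3 from cover(d,f), parent(f,g)
round 2: derive cover(e,b) via R3 from cover(e,e), parent(e,b)
round 2: derive cover(f,d) via R3 from cover(f,b), parent(b,d)
round 2: derive cover(f,g) via R3 from cover(f,f), parent(f,g)
round 2: derive cover(g,b) via R3 from cover(g,e), parent(e,b)
round 3: derive cover(b,d) via R3 from cover(b,b), parent(b,d)
round 3: derive cover(b,g) via R3 from cover(b,f), parent(f,g)
round 3: derive cover(c,b) via R3 from cover(c,e), parent(e,b)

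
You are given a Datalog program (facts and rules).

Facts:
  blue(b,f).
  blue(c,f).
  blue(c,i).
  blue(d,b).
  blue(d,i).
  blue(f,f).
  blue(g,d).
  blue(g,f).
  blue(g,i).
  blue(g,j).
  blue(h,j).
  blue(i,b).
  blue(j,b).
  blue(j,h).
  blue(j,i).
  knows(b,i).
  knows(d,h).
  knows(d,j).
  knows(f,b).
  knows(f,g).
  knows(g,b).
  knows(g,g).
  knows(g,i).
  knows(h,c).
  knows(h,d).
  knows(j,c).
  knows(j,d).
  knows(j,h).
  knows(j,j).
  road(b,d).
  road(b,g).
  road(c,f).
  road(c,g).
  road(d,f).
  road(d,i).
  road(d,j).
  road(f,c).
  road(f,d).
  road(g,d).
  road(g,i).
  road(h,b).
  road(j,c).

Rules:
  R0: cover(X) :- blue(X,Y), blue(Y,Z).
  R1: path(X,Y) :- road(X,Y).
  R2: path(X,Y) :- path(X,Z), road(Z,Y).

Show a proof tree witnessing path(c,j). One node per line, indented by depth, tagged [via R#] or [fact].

round 1: derive path(b,d) via R1 from road(b,d)
round 1: derive path(b,g) via R1 from road(b,g)
round 1: derive path(c,f) via R1 from road(c,f)
round 1: derive path(c,g) via R1 from road(c,g)
round 1: derive path(d,f) via R1 from road(d,f)
round 1: derive path(d,i) via R1 from road(d,i)
round 1: derive path(d,j) via R1 from road(d,j)
round 1: derive path(f,c) via R1 from road(f,c)
round 1: derive path(f,d) via R1 from road(f,d)
round 1: derive path(g,d) via R1 from road(g,d)
round 1: derive path(g,i) via R1 from road(g,i)
round 1: derive path(h,b) via R1 from road(h,b)
round 1: derive path(j,c) via R1 from road(j,c)
round 2: derive path(b,f) via R2 from path(b,d), road(d,f)
round 2: derive path(b,i) via R2 from path(b,d), road(d,i)
round 2: derive path(b,j) via R2 from path(b,d), road(d,j)
round 2: derive path(c,c) via R2 from path(c,f), road(f,c)
round 2: derive path(c,d) via R2 from path(c,f), road(f,d)
round 2: derive path(c,i) via R2 from path(c,g), road(g,i)
round 2: derive path(d,c) via R2 from path(d,f), road(f,c)
round 2: derive path(d,d) via R2 from path(d,f), road(f,d)
round 2: derive path(f,f) via R2 from path(f,c), road(c,f)
round 2: derive path(f,g) via R2 from path(f,c), road(c,g)
round 2: derive path(f,i) via R2 from path(f,d), road(d,i)
round 2: derive path(f,j) via R2 from path(f,d), road(d,j)
round 2: derive path(g,f) via R2 from path(g,d), road(d,f)
round 2: derive path(g,j) via R2 from path(g,d), road(d,j)
round 2: derive path(h,d) via R2 from path(h,b), road(b,d)
round 2: derive path(h,g) via R2 from path(h,b), road(b,g)
round 2: derive path(j,f) via R2 from path(j,c), road(c,f)
round 2: derive path(j,g) via R2 from path(j,c), road(c,g)
round 3: derive path(b,c) via R2 from path(b,f), road(f,c)
round 3: derive path(c,j) via R2 from path(c,d), road(d,j)
round 3: derive path(d,g) via R2 from path(d,c), road(c,g)
round 3: derive path(g,c) via R2 from path(g,f), road(f,c)
round 3: derive path(h,f) via R2 from path(h,d), road(d,f)
round 3: derive path(h,i) via R2 from path(h,d), road(d,i)
round 3: derive path(h,j) via R2 from path(h,d), road(d,j)
round 3: derive path(j,d) via R2 from path(j,f), road(f,d)
round 3: derive path(j,i) via R2 from path(j,g), road(g,i)
round 4: derive path(g,g) via R2 from path(g,c), road(c,g)
round 4: derive path(h,c) via R2 from path(h,f), road(f,c)
round 4: derive path(j,j) via R2 from path(j,d), road(d,j)

path(c,j)  [via R2]
  path(c,d)  [via R2]
    path(c,f)  [via R1]
      road(c,f)  [fact]
    road(f,d)  [fact]
  road(d,j)  [fact]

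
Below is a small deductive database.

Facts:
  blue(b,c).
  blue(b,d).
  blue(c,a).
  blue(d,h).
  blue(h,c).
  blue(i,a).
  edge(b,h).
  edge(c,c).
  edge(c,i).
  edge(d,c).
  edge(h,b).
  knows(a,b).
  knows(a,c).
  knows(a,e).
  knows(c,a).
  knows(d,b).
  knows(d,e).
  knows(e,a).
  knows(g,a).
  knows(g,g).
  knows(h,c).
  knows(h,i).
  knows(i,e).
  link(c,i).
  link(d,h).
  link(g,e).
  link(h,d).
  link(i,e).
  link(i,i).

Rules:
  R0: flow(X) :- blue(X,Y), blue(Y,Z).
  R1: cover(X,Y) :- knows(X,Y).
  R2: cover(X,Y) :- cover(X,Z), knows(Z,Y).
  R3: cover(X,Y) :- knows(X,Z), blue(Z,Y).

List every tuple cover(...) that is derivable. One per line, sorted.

round 1: derive cover(a,b) via R1 from knows(a,b)
round 1: derive cover(a,c) via R1 from knows(a,c)
round 1: derive cover(a,e) via R1 from knows(a,e)
round 1: derive cover(c,a) via R1 from knows(c,a)
round 1: derive cover(d,b) via R1 from knows(d,b)
round 1: derive cover(d,e) via R1 from knows(d,e)
round 1: derive cover(e,a) via R1 from knows(e,a)
round 1: derive cover(g,a) via R1 from knows(g,a)
round 1: derive cover(g,g) via R1 from knows(g,g)
round 1: derive cover(h,c) via R1 from knows(h,c)
round 1: derive cover(h,i) via R1 from knows(h,i)
round 1: derive cover(i,e) via R1 from knows(i,e)
round 1: derive cover(a,a) via R3 from knows(a,c), blue(c,a)
round 1: derive cover(a,d) via R3 from knows(a,b), blue(b,d)
round 1: derive cover(d,c) via R3 from knows(d,b), blue(b,c)
round 1: derive cover(d,d) via R3 from knows(d,b), blue(b,d)
round 1: derive cover(h,a) via R3 from knows(h,c), blue(c,a)
round 2: derive cover(c,b) via R2 from cover(c,a), knows(a,b)
round 2: derive cover(c,c) via R2 from cover(c,a), knows(a,c)
round 2: derive cover(c,e) via R2 from cover(c,a), knows(a,e)
round 2: derive cover(d,a) via R2 from cover(d,c), knows(c,a)
round 2: derive cover(e,b) via R2 from cover(e,a), knows(a,b)
round 2: derive cover(e,c) via R2 from cover(e,a), knows(a,c)
round 2: derive cover(e,e) via R2 from cover(e,a), knows(a,e)
round 2: derive cover(g,b) via R2 from cover(g,a), knows(a,b)
round 2: derive cover(g,c) via R2 from cover(g,a), knows(a,c)
round 2: derive cover(g,e) via R2 from cover(g,a), knows(a,e)
round 2: derive cover(h,b) via R2 from cover(h,a), knows(a,b)
round 2: derive cover(h,e) via R2 from cover(h,a), knows(a,e)
round 2: derive cover(i,a) via R2 from cover(i,e), knows(e,a)
round 3: derive cover(i,b) via R2 from cover(i,a), knows(a,b)
round 3: derive cover(i,c) via R2 from cover(i,a), knows(a,c)

cover(a,a)
cover(a,b)
cover(a,c)
cover(a,d)
cover(a,e)
cover(c,a)
cover(c,b)
cover(c,c)
cover(c,e)
cover(d,a)
cover(d,b)
cover(d,c)
cover(d,d)
cover(d,e)
cover(e,a)
cover(e,b)
cover(e,c)
cover(e,e)
cover(g,a)
cover(g,b)
cover(g,c)
cover(g,e)
cover(g,g)
cover(h,a)
cover(h,b)
cover(h,c)
cover(h,e)
cover(h,i)
cover(i,a)
cover(i,b)
cover(i,c)
cover(i,e)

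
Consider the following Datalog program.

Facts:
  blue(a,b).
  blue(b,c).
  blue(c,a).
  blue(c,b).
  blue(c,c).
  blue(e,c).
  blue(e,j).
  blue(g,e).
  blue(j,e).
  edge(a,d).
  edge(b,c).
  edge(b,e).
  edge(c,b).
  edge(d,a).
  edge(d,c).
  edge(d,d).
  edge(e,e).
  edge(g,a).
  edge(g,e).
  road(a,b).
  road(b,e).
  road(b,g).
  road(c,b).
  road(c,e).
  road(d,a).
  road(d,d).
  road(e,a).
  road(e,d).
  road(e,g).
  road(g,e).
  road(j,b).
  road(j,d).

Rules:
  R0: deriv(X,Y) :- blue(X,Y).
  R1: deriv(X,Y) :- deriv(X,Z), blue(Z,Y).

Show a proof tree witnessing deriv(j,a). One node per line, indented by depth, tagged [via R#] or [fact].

round 1: derive deriv(a,b) via R0 from blue(a,b)
round 1: derive deriv(b,c) via R0 from blue(b,c)
round 1: derive deriv(c,a) via R0 from blue(c,a)
round 1: derive deriv(c,b) via R0 from blue(c,b)
round 1: derive deriv(c,c) via R0 from blue(c,c)
round 1: derive deriv(e,c) via R0 from blue(e,c)
round 1: derive deriv(e,j) via R0 from blue(e,j)
round 1: derive deriv(g,e) via R0 from blue(g,e)
round 1: derive deriv(j,e) via R0 from blue(j,e)
round 2: derive deriv(a,c) via R1 from deriv(a,b), blue(b,c)
round 2: derive deriv(b,a) via R1 from deriv(b,c), blue(c,a)
round 2: derive deriv(b,b) via R1 from deriv(b,c), blue(c,b)
round 2: derive deriv(e,a) via R1 from deriv(e,c), blue(c,a)
round 2: derive deriv(e,b) via R1 from deriv(e,c), blue(c,b)
round 2: derive deriv(e,e) via R1 from deriv(e,j), blue(j,e)
round 2: derive deriv(g,c) via R1 from deriv(g,e), blue(e,c)
round 2: derive deriv(g,j) via R1 from deriv(g,e), blue(e,j)
round 2: derive deriv(j,c) via R1 from deriv(j,e), blue(e,c)
round 2: derive deriv(j,j) via R1 from deriv(j,e), blue(e,j)
round 3: derive deriv(a,a) via R1 from deriv(a,c), blue(c,a)
round 3: derive deriv(g,a) via R1 from deriv(g,c), blue(c,a)
round 3: derive deriv(g,b) via R1 from deriv(g,c), blue(c,b)
round 3: derive deriv(j,a) via R1 from deriv(j,c), blue(c,a)
round 3: derive deriv(j,b) via R1 from deriv(j,c), blue(c,b)

deriv(j,a)  [via R1]
  deriv(j,c)  [via R1]
    deriv(j,e)  [via R0]
      blue(j,e)  [fact]
    blue(e,c)  [fact]
  blue(c,a)  [fact]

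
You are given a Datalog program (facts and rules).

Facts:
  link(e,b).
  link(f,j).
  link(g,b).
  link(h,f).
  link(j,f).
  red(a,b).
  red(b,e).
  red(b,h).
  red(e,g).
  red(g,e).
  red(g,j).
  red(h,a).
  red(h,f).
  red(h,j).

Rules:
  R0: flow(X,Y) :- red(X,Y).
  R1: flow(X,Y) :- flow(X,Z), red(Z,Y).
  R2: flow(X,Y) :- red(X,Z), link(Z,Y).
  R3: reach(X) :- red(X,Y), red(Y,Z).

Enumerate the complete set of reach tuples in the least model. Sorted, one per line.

reach(a)
reach(b)
reach(e)
reach(g)
reach(h)

round 1: derive reach(a) via R3 from red(a,b), red(b,e)
round 1: derive reach(b) via R3 from red(b,e), red(e,g)
round 1: derive reach(e) via R3 from red(e,g), red(g,e)
round 1: derive reach(g) via R3 from red(g,e), red(e,g)
round 1: derive reach(h) via R3 from red(h,a), red(a,b)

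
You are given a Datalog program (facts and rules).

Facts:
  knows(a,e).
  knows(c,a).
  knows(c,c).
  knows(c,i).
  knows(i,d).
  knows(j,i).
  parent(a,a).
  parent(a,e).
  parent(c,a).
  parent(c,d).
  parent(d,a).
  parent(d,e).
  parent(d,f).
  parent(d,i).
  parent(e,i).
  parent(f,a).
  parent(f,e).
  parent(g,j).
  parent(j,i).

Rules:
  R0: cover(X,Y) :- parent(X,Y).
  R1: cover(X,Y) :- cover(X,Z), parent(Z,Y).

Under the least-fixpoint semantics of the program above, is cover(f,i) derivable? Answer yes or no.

round 1: derive cover(a,a) via R0 from parent(a,a)
round 1: derive cover(a,e) via R0 from parent(a,e)
round 1: derive cover(c,a) via R0 from parent(c,a)
round 1: derive cover(c,d) via R0 from parent(c,d)
round 1: derive cover(d,a) via R0 from parent(d,a)
round 1: derive cover(d,e) via R0 from parent(d,e)
round 1: derive cover(d,f) via R0 from parent(d,f)
round 1: derive cover(d,i) via R0 from parent(d,i)
round 1: derive cover(e,i) via R0 from parent(e,i)
round 1: derive cover(f,a) via R0 from parent(f,a)
round 1: derive cover(f,e) via R0 from parent(f,e)
round 1: derive cover(g,j) via R0 from parent(g,j)
round 1: derive cover(j,i) via R0 from parent(j,i)
round 2: derive cover(a,i) via R1 from cover(a,e), parent(e,i)
round 2: derive cover(c,e) via R1 from cover(c,a), parent(a,e)
round 2: derive cover(c,f) via R1 from cover(c,d), parent(d,f)
round 2: derive cover(c,i) via R1 from cover(c,d), parent(d,i)
round 2: derive cover(f,i) via R1 from cover(f,e), parent(e,i)
round 2: derive cover(g,i) via R1 from cover(g,j), parent(j,i)

yes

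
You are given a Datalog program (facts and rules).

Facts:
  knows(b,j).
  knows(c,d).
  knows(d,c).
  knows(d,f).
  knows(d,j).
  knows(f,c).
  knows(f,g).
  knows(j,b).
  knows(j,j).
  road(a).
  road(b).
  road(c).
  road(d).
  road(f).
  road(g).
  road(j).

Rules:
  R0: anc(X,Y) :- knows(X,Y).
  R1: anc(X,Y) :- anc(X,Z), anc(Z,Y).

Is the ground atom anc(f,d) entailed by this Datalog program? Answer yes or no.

yes

round 1: derive anc(b,j) via R0 from knows(b,j)
round 1: derive anc(c,d) via R0 from knows(c,d)
round 1: derive anc(d,c) via R0 from knows(d,c)
round 1: derive anc(d,f) via R0 from knows(d,f)
round 1: derive anc(d,j) via R0 from knows(d,j)
round 1: derive anc(f,c) via R0 from knows(f,c)
round 1: derive anc(f,g) via R0 from knows(f,g)
round 1: derive anc(j,b) via R0 from knows(j,b)
round 1: derive anc(j,j) via R0 from knows(j,j)
round 2: derive anc(b,b) via R1 from anc(b,j), anc(j,b)
round 2: derive anc(c,c) via R1 from anc(c,d), anc(d,c)
round 2: derive anc(c,f) via R1 from anc(c,d), anc(d,f)
round 2: derive anc(c,j) via R1 from anc(c,d), anc(d,j)
round 2: derive anc(d,b) via R1 from anc(d,j), anc(j,b)
round 2: derive anc(d,d) via R1 from anc(d,c), anc(c,d)
round 2: derive anc(d,g) via R1 from anc(d,f), anc(f,g)
round 2: derive anc(f,d) via R1 from anc(f,c), anc(c,d)
round 3: derive anc(c,b) via R1 from anc(c,d), anc(d,b)
round 3: derive anc(c,g) via R1 from anc(c,d), anc(d,g)
round 3: derive anc(f,b) via R1 from anc(f,d), anc(d,b)
round 3: derive anc(f,f) via R1 from anc(f,c), anc(c,f)
round 3: derive anc(f,j) via R1 from anc(f,c), anc(c,j)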